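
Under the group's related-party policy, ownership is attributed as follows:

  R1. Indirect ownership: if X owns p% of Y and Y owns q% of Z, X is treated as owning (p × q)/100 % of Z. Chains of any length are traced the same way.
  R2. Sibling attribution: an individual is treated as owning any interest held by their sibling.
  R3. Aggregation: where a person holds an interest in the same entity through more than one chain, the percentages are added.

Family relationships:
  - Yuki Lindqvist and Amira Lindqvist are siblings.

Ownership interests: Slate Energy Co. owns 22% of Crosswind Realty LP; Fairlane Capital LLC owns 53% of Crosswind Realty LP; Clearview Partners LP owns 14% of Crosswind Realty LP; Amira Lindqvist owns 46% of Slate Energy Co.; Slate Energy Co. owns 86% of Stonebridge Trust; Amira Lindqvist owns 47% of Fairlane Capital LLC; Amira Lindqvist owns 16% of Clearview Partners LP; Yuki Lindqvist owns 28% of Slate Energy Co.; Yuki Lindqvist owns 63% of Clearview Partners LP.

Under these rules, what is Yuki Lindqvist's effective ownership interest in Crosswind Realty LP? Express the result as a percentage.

52.25%

By sibling attribution (R2), Yuki Lindqvist is treated as also owning Amira Lindqvist's interest in Clearview Partners LP, giving 63% + 16% = 79%.
By sibling attribution (R2), Yuki Lindqvist is treated as also owning Amira Lindqvist's interest in Slate Energy Co, giving 28% + 46% = 74%.
By sibling attribution (R2), Yuki Lindqvist is treated as owning Amira Lindqvist's 47% interest in Fairlane Capital LLC.
Chain via Clearview Partners LP (R1): 79% × 14% = 11.06% of Crosswind Realty LP.
Chain via Slate Energy Co. (R1): 74% × 22% = 16.28% of Crosswind Realty LP.
Chain via Fairlane Capital LLC (R1): 47% × 53% = 24.91% of Crosswind Realty LP.
Aggregating (R3): 11.06% + 16.28% + 24.91% = 52.25%.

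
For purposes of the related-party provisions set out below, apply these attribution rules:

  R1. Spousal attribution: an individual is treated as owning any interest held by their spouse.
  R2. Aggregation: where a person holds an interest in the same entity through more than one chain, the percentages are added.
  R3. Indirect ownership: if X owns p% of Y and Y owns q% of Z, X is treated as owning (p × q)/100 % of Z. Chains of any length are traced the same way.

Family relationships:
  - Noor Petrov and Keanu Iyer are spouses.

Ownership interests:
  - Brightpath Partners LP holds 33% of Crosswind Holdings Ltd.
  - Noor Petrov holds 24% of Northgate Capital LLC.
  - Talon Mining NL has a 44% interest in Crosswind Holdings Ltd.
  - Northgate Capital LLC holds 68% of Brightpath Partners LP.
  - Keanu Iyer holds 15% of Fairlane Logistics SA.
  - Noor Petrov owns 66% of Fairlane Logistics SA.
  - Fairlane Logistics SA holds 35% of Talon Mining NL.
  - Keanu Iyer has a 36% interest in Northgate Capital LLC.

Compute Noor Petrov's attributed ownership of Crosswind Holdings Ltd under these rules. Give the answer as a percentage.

25.938%

By spousal attribution (R1), Noor Petrov is treated as also owning Keanu Iyer's interest in Fairlane Logistics SA, giving 66% + 15% = 81%.
By spousal attribution (R1), Noor Petrov is treated as also owning Keanu Iyer's interest in Northgate Capital LLC, giving 24% + 36% = 60%.
Chain via Fairlane Logistics SA → Talon Mining NL (R3): 81% × 35% × 44% = 12.474% of Crosswind Holdings Ltd.
Chain via Northgate Capital LLC → Brightpath Partners LP (R3): 60% × 68% × 33% = 13.464% of Crosswind Holdings Ltd.
Aggregating (R2): 12.474% + 13.464% = 25.938%.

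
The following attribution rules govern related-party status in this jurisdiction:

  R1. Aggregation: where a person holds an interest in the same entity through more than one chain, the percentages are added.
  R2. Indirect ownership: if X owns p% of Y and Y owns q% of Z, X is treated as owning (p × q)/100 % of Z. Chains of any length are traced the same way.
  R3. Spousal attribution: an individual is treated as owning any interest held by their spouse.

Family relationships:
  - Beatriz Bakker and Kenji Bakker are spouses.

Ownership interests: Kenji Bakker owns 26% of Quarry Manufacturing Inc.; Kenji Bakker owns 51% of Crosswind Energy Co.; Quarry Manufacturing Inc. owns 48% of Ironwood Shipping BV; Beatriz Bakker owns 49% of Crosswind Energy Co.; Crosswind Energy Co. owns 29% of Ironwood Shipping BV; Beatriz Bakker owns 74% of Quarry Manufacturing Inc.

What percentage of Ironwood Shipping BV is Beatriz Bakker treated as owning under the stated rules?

By spousal attribution (R3), Beatriz Bakker is treated as also owning Kenji Bakker's interest in Crosswind Energy Co, giving 49% + 51% = 100%.
By spousal attribution (R3), Beatriz Bakker is treated as also owning Kenji Bakker's interest in Quarry Manufacturing Inc, giving 74% + 26% = 100%.
Chain via Crosswind Energy Co. (R2): 100% × 29% = 29% of Ironwood Shipping BV.
Chain via Quarry Manufacturing Inc. (R2): 100% × 48% = 48% of Ironwood Shipping BV.
Aggregating (R1): 29% + 48% = 77%.

77%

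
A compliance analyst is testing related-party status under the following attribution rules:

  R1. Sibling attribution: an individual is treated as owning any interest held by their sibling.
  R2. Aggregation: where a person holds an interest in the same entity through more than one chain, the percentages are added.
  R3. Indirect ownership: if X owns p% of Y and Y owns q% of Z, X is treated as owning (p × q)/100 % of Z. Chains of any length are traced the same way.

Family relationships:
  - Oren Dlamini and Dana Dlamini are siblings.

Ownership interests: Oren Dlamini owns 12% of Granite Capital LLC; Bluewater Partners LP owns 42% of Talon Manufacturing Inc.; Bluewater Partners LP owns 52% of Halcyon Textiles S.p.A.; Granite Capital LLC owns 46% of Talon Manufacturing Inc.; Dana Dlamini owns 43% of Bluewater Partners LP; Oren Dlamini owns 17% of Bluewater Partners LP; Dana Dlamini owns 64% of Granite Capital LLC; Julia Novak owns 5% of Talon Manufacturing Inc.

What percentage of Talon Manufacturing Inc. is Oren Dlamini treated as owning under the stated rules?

By sibling attribution (R1), Oren Dlamini is treated as also owning Dana Dlamini's interest in Bluewater Partners LP, giving 17% + 43% = 60%.
By sibling attribution (R1), Oren Dlamini is treated as also owning Dana Dlamini's interest in Granite Capital LLC, giving 12% + 64% = 76%.
Chain via Bluewater Partners LP (R3): 60% × 42% = 25.2% of Talon Manufacturing Inc.
Chain via Granite Capital LLC (R3): 76% × 46% = 34.96% of Talon Manufacturing Inc.
Aggregating (R2): 25.2% + 34.96% = 60.16%.

60.16%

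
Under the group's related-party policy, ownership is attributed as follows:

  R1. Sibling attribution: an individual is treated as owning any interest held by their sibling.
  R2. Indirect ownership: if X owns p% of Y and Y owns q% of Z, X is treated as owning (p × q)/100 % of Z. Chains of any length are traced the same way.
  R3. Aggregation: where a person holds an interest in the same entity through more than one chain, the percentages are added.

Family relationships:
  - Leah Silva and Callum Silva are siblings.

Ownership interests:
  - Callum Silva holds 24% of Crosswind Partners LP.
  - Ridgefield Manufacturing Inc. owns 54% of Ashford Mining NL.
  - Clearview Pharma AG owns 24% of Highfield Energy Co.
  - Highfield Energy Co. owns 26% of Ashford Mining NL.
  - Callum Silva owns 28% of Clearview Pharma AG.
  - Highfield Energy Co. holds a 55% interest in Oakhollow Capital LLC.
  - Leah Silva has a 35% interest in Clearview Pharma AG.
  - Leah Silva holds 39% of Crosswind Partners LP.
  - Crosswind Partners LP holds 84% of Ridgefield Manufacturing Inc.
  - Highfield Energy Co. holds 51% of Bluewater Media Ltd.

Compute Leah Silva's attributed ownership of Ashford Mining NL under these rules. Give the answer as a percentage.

By sibling attribution (R1), Leah Silva is treated as also owning Callum Silva's interest in Crosswind Partners LP, giving 39% + 24% = 63%.
By sibling attribution (R1), Leah Silva is treated as also owning Callum Silva's interest in Clearview Pharma AG, giving 35% + 28% = 63%.
Chain via Crosswind Partners LP → Ridgefield Manufacturing Inc. (R2): 63% × 84% × 54% = 28.5768% of Ashford Mining NL.
Chain via Clearview Pharma AG → Highfield Energy Co. (R2): 63% × 24% × 26% = 3.9312% of Ashford Mining NL.
Aggregating (R3): 28.5768% + 3.9312% = 32.508%.

32.508%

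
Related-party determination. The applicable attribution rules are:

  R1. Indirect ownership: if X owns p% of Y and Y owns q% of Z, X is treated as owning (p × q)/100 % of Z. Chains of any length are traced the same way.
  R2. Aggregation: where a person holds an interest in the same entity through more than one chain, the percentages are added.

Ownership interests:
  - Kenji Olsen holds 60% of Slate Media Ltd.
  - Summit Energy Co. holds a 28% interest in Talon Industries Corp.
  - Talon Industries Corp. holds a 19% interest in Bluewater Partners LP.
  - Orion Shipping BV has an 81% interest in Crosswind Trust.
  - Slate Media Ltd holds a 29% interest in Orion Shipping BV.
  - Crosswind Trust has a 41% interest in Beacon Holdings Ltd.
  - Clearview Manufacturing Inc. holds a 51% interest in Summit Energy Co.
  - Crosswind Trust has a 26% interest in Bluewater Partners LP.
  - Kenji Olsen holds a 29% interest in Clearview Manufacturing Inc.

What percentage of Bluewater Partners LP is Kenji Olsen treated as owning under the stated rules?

Chain via Clearview Manufacturing Inc. → Summit Energy Co. → Talon Industries Corp. (R1): 29% × 51% × 28% × 19% = 0.786828% of Bluewater Partners LP.
Chain via Slate Media Ltd → Orion Shipping BV → Crosswind Trust (R1): 60% × 29% × 81% × 26% = 3.66444% of Bluewater Partners LP.
Aggregating (R2): 0.786828% + 3.66444% = 4.451268%.

4.451268%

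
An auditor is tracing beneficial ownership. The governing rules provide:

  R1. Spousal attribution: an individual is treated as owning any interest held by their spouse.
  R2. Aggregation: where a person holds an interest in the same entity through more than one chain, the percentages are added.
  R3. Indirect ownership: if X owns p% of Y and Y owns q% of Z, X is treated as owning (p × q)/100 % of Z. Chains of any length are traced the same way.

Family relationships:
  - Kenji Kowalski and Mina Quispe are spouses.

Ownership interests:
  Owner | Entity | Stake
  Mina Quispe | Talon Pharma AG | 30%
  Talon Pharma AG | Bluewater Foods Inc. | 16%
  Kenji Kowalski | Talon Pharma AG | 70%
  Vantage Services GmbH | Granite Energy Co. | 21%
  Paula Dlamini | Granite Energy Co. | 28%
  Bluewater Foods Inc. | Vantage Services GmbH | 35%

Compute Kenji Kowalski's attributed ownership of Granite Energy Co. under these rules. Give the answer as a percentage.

1.176%

By spousal attribution (R1), Kenji Kowalski is treated as also owning Mina Quispe's interest in Talon Pharma AG, giving 70% + 30% = 100%.
Chain via Talon Pharma AG → Bluewater Foods Inc. → Vantage Services GmbH (R3): 100% × 16% × 35% × 21% = 1.176% of Granite Energy Co.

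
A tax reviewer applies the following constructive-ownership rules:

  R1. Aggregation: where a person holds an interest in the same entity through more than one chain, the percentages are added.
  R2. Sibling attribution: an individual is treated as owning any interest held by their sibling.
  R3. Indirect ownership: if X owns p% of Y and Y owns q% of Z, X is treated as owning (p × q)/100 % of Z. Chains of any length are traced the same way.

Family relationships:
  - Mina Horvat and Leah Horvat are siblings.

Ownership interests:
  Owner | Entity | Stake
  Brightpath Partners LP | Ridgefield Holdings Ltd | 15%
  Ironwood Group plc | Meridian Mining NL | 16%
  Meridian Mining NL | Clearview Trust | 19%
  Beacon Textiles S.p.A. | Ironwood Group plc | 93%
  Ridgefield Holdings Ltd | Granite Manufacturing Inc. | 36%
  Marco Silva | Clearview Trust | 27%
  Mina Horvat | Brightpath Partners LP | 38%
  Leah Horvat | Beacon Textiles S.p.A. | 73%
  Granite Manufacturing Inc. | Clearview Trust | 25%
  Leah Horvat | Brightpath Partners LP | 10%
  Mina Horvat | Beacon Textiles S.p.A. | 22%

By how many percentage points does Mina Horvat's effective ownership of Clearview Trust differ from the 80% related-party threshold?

76.66616

By sibling attribution (R2), Mina Horvat is treated as also owning Leah Horvat's interest in Brightpath Partners LP, giving 38% + 10% = 48%.
By sibling attribution (R2), Mina Horvat is treated as also owning Leah Horvat's interest in Beacon Textiles S.p.A, giving 22% + 73% = 95%.
Chain via Brightpath Partners LP → Ridgefield Holdings Ltd → Granite Manufacturing Inc. (R3): 48% × 15% × 36% × 25% = 0.648% of Clearview Trust.
Chain via Beacon Textiles S.p.A. → Ironwood Group plc → Meridian Mining NL (R3): 95% × 93% × 16% × 19% = 2.68584% of Clearview Trust.
Aggregating (R1): 0.648% + 2.68584% = 3.33384%.
3.33384% falls short of the 80% threshold by 76.66616 percentage points.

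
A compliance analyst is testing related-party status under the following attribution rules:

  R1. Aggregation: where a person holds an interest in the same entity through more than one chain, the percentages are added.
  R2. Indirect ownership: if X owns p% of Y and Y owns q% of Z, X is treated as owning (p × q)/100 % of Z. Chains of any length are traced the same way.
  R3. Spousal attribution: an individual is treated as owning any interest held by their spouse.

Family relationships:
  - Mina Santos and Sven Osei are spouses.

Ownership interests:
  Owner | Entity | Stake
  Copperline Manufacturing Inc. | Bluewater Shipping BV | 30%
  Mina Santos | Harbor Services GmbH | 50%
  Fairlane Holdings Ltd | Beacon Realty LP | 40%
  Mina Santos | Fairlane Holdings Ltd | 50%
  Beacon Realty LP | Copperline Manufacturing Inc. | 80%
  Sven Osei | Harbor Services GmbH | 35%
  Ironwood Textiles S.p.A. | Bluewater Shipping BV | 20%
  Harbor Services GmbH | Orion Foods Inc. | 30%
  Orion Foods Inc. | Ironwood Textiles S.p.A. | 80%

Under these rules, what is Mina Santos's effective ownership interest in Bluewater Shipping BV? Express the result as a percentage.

8.88%

By spousal attribution (R3), Mina Santos is treated as also owning Sven Osei's interest in Harbor Services GmbH, giving 50% + 35% = 85%.
Chain via Fairlane Holdings Ltd → Beacon Realty LP → Copperline Manufacturing Inc. (R2): 50% × 40% × 80% × 30% = 4.8% of Bluewater Shipping BV.
Chain via Harbor Services GmbH → Orion Foods Inc. → Ironwood Textiles S.p.A. (R2): 85% × 30% × 80% × 20% = 4.08% of Bluewater Shipping BV.
Aggregating (R1): 4.8% + 4.08% = 8.88%.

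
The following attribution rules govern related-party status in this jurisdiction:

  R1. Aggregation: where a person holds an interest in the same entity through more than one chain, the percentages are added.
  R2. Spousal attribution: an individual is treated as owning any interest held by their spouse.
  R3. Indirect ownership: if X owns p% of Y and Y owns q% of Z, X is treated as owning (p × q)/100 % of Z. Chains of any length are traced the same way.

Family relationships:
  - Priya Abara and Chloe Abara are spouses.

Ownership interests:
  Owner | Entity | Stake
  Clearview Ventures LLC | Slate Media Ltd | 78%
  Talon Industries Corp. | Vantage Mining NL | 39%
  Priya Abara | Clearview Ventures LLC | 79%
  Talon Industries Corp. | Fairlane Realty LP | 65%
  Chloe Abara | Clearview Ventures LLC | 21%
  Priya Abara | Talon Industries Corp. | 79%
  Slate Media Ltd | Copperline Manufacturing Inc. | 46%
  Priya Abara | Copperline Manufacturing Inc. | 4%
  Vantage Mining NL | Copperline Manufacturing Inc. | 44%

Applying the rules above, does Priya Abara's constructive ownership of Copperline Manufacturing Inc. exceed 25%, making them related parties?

By spousal attribution (R2), Priya Abara is treated as also owning Chloe Abara's interest in Clearview Ventures LLC, giving 79% + 21% = 100%.
Chain via Clearview Ventures LLC → Slate Media Ltd (R3): 100% × 78% × 46% = 35.88% of Copperline Manufacturing Inc.
Chain via Talon Industries Corp. → Vantage Mining NL (R3): 79% × 39% × 44% = 13.5564% of Copperline Manufacturing Inc.
Direct interest in Copperline Manufacturing Inc: 4%.
Aggregating (R1): 35.88% + 13.5564% + 4% = 53.4364%.
53.4364% exceeds the 25% threshold, so Priya is a related party to Copperline Manufacturing Inc.

Yes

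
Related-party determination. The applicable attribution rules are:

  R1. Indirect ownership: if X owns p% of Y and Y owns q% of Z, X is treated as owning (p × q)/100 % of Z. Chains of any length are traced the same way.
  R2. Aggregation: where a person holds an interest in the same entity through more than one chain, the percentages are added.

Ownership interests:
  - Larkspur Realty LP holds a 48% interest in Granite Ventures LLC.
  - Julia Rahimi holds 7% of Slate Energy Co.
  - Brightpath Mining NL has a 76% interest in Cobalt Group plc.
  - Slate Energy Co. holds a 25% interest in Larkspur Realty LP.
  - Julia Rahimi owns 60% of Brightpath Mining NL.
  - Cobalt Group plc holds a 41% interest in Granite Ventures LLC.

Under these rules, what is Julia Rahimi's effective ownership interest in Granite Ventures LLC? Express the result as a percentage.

Chain via Brightpath Mining NL → Cobalt Group plc (R1): 60% × 76% × 41% = 18.696% of Granite Ventures LLC.
Chain via Slate Energy Co. → Larkspur Realty LP (R1): 7% × 25% × 48% = 0.84% of Granite Ventures LLC.
Aggregating (R2): 18.696% + 0.84% = 19.536%.

19.536%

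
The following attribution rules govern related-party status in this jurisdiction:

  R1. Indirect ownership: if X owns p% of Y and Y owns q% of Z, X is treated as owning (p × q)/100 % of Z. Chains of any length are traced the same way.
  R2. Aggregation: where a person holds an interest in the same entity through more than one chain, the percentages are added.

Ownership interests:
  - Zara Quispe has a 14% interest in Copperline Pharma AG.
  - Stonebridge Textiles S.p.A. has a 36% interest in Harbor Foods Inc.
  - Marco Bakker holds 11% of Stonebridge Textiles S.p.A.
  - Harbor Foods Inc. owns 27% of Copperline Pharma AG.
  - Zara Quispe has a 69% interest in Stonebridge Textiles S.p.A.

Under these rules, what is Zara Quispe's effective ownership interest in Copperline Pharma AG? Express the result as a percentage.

Chain via Stonebridge Textiles S.p.A. → Harbor Foods Inc. (R1): 69% × 36% × 27% = 6.7068% of Copperline Pharma AG.
Direct interest in Copperline Pharma AG: 14%.
Aggregating (R2): 6.7068% + 14% = 20.7068%.

20.7068%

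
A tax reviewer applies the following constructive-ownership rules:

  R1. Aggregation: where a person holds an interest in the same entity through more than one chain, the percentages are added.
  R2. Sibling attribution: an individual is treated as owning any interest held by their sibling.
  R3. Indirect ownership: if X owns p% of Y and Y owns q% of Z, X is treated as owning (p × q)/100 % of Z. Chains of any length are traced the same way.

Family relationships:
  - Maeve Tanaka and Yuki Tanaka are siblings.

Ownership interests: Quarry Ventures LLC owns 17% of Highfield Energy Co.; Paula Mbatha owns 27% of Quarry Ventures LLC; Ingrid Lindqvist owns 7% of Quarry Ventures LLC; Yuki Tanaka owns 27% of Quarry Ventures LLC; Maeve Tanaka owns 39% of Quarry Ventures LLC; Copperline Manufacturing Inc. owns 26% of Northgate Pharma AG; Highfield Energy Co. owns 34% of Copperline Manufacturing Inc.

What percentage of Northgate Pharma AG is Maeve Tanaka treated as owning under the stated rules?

By sibling attribution (R2), Maeve Tanaka is treated as also owning Yuki Tanaka's interest in Quarry Ventures LLC, giving 39% + 27% = 66%.
Chain via Quarry Ventures LLC → Highfield Energy Co. → Copperline Manufacturing Inc. (R3): 66% × 17% × 34% × 26% = 0.991848% of Northgate Pharma AG.

0.991848%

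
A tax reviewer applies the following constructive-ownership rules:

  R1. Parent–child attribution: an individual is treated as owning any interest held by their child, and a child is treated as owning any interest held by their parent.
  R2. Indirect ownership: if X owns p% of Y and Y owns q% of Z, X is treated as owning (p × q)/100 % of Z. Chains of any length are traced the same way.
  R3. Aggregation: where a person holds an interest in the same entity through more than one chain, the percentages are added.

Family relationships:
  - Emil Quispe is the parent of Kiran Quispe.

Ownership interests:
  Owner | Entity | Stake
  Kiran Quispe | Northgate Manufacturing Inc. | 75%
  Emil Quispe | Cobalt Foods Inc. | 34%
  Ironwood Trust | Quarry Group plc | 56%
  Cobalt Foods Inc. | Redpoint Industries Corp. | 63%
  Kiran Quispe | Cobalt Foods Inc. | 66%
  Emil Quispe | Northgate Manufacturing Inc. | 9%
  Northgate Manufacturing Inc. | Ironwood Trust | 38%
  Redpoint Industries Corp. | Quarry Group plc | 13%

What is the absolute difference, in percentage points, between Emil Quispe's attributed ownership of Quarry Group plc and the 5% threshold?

By parent–child attribution (R1), Emil Quispe is treated as also owning Kiran Quispe's interest in Northgate Manufacturing Inc, giving 9% + 75% = 84%.
By parent–child attribution (R1), Emil Quispe is treated as also owning Kiran Quispe's interest in Cobalt Foods Inc, giving 34% + 66% = 100%.
Chain via Northgate Manufacturing Inc. → Ironwood Trust (R2): 84% × 38% × 56% = 17.8752% of Quarry Group plc.
Chain via Cobalt Foods Inc. → Redpoint Industries Corp. (R2): 100% × 63% × 13% = 8.19% of Quarry Group plc.
Aggregating (R3): 17.8752% + 8.19% = 26.0652%.
26.0652% exceeds the 5% threshold by 21.0652 percentage points.

21.0652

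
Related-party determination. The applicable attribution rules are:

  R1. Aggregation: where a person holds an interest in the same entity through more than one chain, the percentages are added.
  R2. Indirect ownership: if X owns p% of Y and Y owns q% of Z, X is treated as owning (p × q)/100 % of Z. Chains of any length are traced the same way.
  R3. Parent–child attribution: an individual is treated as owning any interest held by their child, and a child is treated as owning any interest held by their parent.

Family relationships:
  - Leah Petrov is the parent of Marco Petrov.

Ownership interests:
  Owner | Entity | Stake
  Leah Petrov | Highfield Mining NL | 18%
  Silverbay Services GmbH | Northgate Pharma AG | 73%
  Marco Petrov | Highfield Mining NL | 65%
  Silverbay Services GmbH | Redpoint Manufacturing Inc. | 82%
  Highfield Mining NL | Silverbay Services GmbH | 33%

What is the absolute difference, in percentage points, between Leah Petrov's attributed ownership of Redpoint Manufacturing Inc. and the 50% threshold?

By parent–child attribution (R3), Leah Petrov is treated as also owning Marco Petrov's interest in Highfield Mining NL, giving 18% + 65% = 83%.
Chain via Highfield Mining NL → Silverbay Services GmbH (R2): 83% × 33% × 82% = 22.4598% of Redpoint Manufacturing Inc.
22.4598% falls short of the 50% threshold by 27.5402 percentage points.

27.5402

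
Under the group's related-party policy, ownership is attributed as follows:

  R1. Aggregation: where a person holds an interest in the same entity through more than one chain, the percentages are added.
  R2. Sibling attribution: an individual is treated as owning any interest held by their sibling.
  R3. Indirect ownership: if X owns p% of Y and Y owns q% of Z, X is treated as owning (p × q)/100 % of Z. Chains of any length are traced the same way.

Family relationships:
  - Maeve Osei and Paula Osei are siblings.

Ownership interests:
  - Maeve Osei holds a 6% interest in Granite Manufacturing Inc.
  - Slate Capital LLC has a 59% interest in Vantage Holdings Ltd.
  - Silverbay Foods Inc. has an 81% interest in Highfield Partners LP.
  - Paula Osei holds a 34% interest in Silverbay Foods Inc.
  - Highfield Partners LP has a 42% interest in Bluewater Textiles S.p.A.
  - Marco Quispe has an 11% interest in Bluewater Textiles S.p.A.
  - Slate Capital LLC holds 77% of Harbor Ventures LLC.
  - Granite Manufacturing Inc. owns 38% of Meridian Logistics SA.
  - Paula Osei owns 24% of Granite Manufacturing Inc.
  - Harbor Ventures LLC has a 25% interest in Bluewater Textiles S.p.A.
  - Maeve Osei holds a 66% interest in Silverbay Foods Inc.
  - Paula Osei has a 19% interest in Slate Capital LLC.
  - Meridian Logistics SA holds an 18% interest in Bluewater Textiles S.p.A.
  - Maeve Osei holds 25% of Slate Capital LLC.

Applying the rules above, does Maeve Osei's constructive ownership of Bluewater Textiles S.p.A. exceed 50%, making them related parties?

No

By sibling attribution (R2), Maeve Osei is treated as also owning Paula Osei's interest in Silverbay Foods Inc, giving 66% + 34% = 100%.
By sibling attribution (R2), Maeve Osei is treated as also owning Paula Osei's interest in Slate Capital LLC, giving 25% + 19% = 44%.
By sibling attribution (R2), Maeve Osei is treated as also owning Paula Osei's interest in Granite Manufacturing Inc, giving 6% + 24% = 30%.
Chain via Silverbay Foods Inc. → Highfield Partners LP (R3): 100% × 81% × 42% = 34.02% of Bluewater Textiles S.p.A.
Chain via Slate Capital LLC → Harbor Ventures LLC (R3): 44% × 77% × 25% = 8.47% of Bluewater Textiles S.p.A.
Chain via Granite Manufacturing Inc. → Meridian Logistics SA (R3): 30% × 38% × 18% = 2.052% of Bluewater Textiles S.p.A.
Aggregating (R1): 34.02% + 8.47% + 2.052% = 44.542%.
44.542% does not exceed the 50% threshold, so Maeve is not a related party to Bluewater Textiles S.p.A.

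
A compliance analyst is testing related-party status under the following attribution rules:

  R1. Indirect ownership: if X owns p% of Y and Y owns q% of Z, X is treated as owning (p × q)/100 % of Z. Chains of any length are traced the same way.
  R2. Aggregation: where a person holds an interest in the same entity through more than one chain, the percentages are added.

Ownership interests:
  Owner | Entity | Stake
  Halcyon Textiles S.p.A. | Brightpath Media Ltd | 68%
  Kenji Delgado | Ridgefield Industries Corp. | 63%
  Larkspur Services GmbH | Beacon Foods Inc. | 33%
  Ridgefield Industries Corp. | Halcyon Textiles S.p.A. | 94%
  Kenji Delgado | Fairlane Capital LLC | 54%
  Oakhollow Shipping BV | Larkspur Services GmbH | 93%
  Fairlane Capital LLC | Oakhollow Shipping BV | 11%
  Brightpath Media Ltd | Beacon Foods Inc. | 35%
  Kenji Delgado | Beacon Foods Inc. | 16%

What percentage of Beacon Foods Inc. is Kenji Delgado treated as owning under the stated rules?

Chain via Fairlane Capital LLC → Oakhollow Shipping BV → Larkspur Services GmbH (R1): 54% × 11% × 93% × 33% = 1.822986% of Beacon Foods Inc.
Chain via Ridgefield Industries Corp. → Halcyon Textiles S.p.A. → Brightpath Media Ltd (R1): 63% × 94% × 68% × 35% = 14.09436% of Beacon Foods Inc.
Direct interest in Beacon Foods Inc: 16%.
Aggregating (R2): 1.822986% + 14.09436% + 16% = 31.917346%.

31.917346%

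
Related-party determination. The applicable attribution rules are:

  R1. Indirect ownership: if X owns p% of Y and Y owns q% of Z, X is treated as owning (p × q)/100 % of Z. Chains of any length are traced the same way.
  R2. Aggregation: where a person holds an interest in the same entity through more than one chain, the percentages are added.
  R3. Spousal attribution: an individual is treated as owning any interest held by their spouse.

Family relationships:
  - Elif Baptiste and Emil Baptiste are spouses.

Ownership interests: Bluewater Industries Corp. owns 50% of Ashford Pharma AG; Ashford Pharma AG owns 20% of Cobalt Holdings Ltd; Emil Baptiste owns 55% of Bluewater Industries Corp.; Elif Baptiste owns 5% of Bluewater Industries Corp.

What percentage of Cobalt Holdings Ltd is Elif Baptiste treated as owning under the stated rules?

By spousal attribution (R3), Elif Baptiste is treated as also owning Emil Baptiste's interest in Bluewater Industries Corp, giving 5% + 55% = 60%.
Chain via Bluewater Industries Corp. → Ashford Pharma AG (R1): 60% × 50% × 20% = 6% of Cobalt Holdings Ltd.

6%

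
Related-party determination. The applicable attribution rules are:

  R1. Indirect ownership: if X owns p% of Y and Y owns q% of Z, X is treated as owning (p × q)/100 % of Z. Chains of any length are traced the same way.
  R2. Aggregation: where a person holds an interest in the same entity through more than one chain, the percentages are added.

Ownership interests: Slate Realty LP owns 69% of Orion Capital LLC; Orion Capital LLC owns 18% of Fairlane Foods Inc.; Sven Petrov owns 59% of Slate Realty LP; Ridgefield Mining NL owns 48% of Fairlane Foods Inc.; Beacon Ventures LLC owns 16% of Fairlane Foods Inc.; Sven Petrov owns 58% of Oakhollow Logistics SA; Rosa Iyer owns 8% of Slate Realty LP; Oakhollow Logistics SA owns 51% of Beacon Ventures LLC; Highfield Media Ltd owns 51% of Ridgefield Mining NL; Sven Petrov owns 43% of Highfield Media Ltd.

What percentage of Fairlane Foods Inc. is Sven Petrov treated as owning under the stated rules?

22.587%

Chain via Slate Realty LP → Orion Capital LLC (R1): 59% × 69% × 18% = 7.3278% of Fairlane Foods Inc.
Chain via Highfield Media Ltd → Ridgefield Mining NL (R1): 43% × 51% × 48% = 10.5264% of Fairlane Foods Inc.
Chain via Oakhollow Logistics SA → Beacon Ventures LLC (R1): 58% × 51% × 16% = 4.7328% of Fairlane Foods Inc.
Aggregating (R2): 7.3278% + 10.5264% + 4.7328% = 22.587%.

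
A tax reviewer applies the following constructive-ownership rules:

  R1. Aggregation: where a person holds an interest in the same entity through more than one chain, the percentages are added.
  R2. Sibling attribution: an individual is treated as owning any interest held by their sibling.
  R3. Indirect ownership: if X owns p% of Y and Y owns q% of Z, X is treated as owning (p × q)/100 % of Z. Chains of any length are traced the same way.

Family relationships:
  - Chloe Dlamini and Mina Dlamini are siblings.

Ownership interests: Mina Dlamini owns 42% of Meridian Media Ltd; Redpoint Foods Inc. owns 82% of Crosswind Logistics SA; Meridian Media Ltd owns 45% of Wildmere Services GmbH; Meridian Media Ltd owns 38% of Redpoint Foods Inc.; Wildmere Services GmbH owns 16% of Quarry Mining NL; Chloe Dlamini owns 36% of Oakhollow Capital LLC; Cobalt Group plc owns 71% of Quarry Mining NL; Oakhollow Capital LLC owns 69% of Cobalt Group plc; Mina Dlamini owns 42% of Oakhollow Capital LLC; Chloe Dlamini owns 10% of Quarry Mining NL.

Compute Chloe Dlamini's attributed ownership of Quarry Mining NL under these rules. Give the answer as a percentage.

51.2362%

By sibling attribution (R2), Chloe Dlamini is treated as also owning Mina Dlamini's interest in Oakhollow Capital LLC, giving 36% + 42% = 78%.
By sibling attribution (R2), Chloe Dlamini is treated as owning Mina Dlamini's 42% interest in Meridian Media Ltd.
Chain via Oakhollow Capital LLC → Cobalt Group plc (R3): 78% × 69% × 71% = 38.2122% of Quarry Mining NL.
Direct interest in Quarry Mining NL: 10%.
Chain via Meridian Media Ltd → Wildmere Services GmbH (R3): 42% × 45% × 16% = 3.024% of Quarry Mining NL.
Aggregating (R1): 38.2122% + 10% + 3.024% = 51.2362%.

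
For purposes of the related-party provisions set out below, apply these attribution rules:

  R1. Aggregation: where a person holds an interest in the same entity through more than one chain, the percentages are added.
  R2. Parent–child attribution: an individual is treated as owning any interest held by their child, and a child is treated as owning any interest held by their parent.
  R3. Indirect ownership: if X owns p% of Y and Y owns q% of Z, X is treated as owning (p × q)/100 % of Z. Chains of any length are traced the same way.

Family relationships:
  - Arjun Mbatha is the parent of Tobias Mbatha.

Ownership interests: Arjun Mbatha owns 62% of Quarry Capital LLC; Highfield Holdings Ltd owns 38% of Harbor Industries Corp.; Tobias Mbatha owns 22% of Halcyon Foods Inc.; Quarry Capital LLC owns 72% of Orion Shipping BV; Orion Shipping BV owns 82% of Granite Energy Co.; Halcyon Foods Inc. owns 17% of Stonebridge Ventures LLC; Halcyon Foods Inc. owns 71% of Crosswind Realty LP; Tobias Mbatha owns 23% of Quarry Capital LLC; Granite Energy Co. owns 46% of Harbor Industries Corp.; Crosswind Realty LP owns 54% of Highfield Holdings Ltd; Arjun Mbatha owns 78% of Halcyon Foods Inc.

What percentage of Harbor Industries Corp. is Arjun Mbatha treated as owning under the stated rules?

37.65384%

By parent–child attribution (R2), Arjun Mbatha is treated as also owning Tobias Mbatha's interest in Halcyon Foods Inc, giving 78% + 22% = 100%.
By parent–child attribution (R2), Arjun Mbatha is treated as also owning Tobias Mbatha's interest in Quarry Capital LLC, giving 62% + 23% = 85%.
Chain via Halcyon Foods Inc. → Crosswind Realty LP → Highfield Holdings Ltd (R3): 100% × 71% × 54% × 38% = 14.5692% of Harbor Industries Corp.
Chain via Quarry Capital LLC → Orion Shipping BV → Granite Energy Co. (R3): 85% × 72% × 82% × 46% = 23.08464% of Harbor Industries Corp.
Aggregating (R1): 14.5692% + 23.08464% = 37.65384%.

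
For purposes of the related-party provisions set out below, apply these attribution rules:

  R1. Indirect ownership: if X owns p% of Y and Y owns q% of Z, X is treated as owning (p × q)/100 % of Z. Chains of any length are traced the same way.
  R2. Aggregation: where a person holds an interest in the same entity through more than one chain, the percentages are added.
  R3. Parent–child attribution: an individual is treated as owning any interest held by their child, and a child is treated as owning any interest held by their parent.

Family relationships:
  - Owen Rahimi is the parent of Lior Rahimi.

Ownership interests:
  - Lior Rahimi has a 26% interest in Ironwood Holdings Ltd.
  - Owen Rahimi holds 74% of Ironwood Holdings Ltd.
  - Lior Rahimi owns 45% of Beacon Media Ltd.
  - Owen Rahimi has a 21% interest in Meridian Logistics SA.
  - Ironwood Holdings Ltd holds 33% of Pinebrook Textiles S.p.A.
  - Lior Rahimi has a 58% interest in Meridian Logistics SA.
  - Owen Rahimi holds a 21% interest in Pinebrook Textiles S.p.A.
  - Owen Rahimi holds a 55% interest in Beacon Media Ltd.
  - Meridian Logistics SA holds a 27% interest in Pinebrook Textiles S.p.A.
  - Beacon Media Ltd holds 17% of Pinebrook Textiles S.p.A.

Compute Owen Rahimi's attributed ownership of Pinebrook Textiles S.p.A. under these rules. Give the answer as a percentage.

By parent–child attribution (R3), Owen Rahimi is treated as also owning Lior Rahimi's interest in Ironwood Holdings Ltd, giving 74% + 26% = 100%.
By parent–child attribution (R3), Owen Rahimi is treated as also owning Lior Rahimi's interest in Beacon Media Ltd, giving 55% + 45% = 100%.
By parent–child attribution (R3), Owen Rahimi is treated as also owning Lior Rahimi's interest in Meridian Logistics SA, giving 21% + 58% = 79%.
Chain via Ironwood Holdings Ltd (R1): 100% × 33% = 33% of Pinebrook Textiles S.p.A.
Chain via Beacon Media Ltd (R1): 100% × 17% = 17% of Pinebrook Textiles S.p.A.
Chain via Meridian Logistics SA (R1): 79% × 27% = 21.33% of Pinebrook Textiles S.p.A.
Direct interest in Pinebrook Textiles S.p.A: 21%.
Aggregating (R2): 33% + 17% + 21.33% + 21% = 92.33%.

92.33%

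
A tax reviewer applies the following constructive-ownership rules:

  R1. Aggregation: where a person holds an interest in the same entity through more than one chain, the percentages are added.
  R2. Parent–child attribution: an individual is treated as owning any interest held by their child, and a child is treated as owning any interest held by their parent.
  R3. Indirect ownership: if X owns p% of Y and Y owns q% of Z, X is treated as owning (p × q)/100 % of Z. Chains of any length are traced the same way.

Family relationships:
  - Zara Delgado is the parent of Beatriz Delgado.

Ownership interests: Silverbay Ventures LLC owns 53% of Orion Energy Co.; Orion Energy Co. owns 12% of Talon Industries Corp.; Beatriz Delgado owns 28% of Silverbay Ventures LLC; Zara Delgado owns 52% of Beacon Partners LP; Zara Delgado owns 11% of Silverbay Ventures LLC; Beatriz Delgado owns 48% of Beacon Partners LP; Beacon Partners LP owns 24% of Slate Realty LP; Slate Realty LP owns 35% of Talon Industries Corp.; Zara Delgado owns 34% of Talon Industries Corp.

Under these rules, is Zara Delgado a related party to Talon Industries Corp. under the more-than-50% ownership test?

By parent–child attribution (R2), Zara Delgado is treated as also owning Beatriz Delgado's interest in Silverbay Ventures LLC, giving 11% + 28% = 39%.
By parent–child attribution (R2), Zara Delgado is treated as also owning Beatriz Delgado's interest in Beacon Partners LP, giving 52% + 48% = 100%.
Chain via Silverbay Ventures LLC → Orion Energy Co. (R3): 39% × 53% × 12% = 2.4804% of Talon Industries Corp.
Chain via Beacon Partners LP → Slate Realty LP (R3): 100% × 24% × 35% = 8.4% of Talon Industries Corp.
Direct interest in Talon Industries Corp: 34%.
Aggregating (R1): 2.4804% + 8.4% + 34% = 44.8804%.
44.8804% does not exceed the 50% threshold, so Zara is not a related party to Talon Industries Corp.

No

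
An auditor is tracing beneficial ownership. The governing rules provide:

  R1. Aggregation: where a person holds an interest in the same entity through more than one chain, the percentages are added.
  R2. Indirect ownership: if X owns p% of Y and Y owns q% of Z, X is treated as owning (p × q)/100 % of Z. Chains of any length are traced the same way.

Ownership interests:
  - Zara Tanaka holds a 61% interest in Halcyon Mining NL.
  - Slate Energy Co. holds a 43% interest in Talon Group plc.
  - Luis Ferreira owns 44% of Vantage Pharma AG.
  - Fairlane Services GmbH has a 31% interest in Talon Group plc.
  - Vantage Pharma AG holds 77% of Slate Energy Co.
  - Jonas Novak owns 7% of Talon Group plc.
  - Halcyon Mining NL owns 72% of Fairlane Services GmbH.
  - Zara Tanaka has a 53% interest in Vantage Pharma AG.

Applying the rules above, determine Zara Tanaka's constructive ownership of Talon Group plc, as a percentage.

Chain via Vantage Pharma AG → Slate Energy Co. (R2): 53% × 77% × 43% = 17.5483% of Talon Group plc.
Chain via Halcyon Mining NL → Fairlane Services GmbH (R2): 61% × 72% × 31% = 13.6152% of Talon Group plc.
Aggregating (R1): 17.5483% + 13.6152% = 31.1635%.

31.1635%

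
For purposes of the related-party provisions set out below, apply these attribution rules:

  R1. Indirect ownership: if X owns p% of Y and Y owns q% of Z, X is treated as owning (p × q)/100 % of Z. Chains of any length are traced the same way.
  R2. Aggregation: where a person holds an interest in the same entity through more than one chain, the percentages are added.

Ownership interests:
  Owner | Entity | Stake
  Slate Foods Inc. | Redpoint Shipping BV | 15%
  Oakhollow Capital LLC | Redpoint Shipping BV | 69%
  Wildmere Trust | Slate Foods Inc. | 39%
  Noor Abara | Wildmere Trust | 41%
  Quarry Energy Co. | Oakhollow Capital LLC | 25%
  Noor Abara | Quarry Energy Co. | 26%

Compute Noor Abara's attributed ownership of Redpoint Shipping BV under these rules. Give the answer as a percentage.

Chain via Quarry Energy Co. → Oakhollow Capital LLC (R1): 26% × 25% × 69% = 4.485% of Redpoint Shipping BV.
Chain via Wildmere Trust → Slate Foods Inc. (R1): 41% × 39% × 15% = 2.3985% of Redpoint Shipping BV.
Aggregating (R2): 4.485% + 2.3985% = 6.8835%.

6.8835%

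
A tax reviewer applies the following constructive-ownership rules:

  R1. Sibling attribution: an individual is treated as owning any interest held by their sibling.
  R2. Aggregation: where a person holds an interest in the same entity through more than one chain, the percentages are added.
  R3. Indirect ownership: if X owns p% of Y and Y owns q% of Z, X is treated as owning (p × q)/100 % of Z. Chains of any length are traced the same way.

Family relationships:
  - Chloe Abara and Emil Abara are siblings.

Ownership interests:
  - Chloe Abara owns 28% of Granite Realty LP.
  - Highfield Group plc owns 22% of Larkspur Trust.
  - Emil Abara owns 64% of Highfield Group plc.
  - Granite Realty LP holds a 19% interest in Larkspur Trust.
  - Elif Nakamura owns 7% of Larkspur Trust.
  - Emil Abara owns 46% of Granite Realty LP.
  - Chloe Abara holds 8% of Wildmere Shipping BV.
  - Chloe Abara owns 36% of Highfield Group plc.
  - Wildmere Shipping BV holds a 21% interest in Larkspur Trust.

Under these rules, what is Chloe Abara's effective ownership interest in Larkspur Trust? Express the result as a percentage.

37.74%

By sibling attribution (R1), Chloe Abara is treated as also owning Emil Abara's interest in Highfield Group plc, giving 36% + 64% = 100%.
By sibling attribution (R1), Chloe Abara is treated as also owning Emil Abara's interest in Granite Realty LP, giving 28% + 46% = 74%.
Chain via Highfield Group plc (R3): 100% × 22% = 22% of Larkspur Trust.
Chain via Wildmere Shipping BV (R3): 8% × 21% = 1.68% of Larkspur Trust.
Chain via Granite Realty LP (R3): 74% × 19% = 14.06% of Larkspur Trust.
Aggregating (R2): 22% + 1.68% + 14.06% = 37.74%.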